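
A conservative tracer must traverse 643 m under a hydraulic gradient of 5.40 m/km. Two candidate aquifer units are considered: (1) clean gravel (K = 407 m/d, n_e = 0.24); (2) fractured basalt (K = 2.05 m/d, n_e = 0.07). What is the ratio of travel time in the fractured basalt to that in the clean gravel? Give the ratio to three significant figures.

57.9

Unit 1 (clean gravel): v = 407×0.0054/0.24 = 9.158 m/d, t = 643/9.158 = 70.22 d
Unit 2 (fractured basalt): v = 2.05×0.0054/0.07 = 0.1581 m/d, t = 643/0.1581 = 4066 d
t(fractured basalt) / t(clean gravel) = 4066/70.22 = 57.9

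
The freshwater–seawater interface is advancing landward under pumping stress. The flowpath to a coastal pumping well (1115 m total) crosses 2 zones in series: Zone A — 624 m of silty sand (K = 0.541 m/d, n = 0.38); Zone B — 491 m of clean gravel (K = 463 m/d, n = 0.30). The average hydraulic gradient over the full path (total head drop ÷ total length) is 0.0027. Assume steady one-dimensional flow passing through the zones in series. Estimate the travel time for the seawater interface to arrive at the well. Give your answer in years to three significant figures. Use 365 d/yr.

404 years

Continuity: the same q passes through each zone, so ΔH = q·Σ(L_j/K_j) — the zones act as resistances in series.
Σ(L/K) = 624/0.541 + 491/463 = 1153 + 1.060 = 1154 d
K_eq = L_total / Σ(L/K) = 1115 / 1154 = 0.9658 m/d
q = K_eq · i = 0.9658 × 0.0027 = 0.002608 m/d (same in every zone)
Zone A: v = q/n = 0.002608/0.38 = 0.006862 m/d → t_A = 624/0.006862 = 90930 d
Zone B: v = q/n = 0.002608/0.30 = 0.008692 m/d → t_B = 491/0.008692 = 56490 d
Total t = 90930 + 56490 = 147400 d
   = 147400 / 365 = 404 yr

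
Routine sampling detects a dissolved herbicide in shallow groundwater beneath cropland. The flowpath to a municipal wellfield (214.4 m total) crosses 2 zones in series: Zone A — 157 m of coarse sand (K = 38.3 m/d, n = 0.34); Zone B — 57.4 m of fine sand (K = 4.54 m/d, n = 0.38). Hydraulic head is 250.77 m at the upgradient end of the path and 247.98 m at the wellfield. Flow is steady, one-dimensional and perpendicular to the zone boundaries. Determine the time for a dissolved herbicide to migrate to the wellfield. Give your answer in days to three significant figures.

Total head drop ΔH = 250.77 − 247.98 = 2.79 m
Steady 1-D flow in series ⇒ the Darcy flux q is identical in every zone and the zone head losses add (resistances L/K in series).
Σ(L/K) = 157/38.3 + 57.4/4.54 = 4.099 + 12.64 = 16.74 d
q = ΔH / Σ(L/K) = 2.79 / 16.74 = 0.1666 m/d (same in every zone)
Zone A: v = q/n = 0.1666/0.34 = 0.4901 m/d → t_A = 157/0.4901 = 320.3 d
Zone B: v = q/n = 0.1666/0.38 = 0.4385 m/d → t_B = 57.4/0.4385 = 130.9 d
Total t = 320.3 + 130.9 = 451.2 d

451 days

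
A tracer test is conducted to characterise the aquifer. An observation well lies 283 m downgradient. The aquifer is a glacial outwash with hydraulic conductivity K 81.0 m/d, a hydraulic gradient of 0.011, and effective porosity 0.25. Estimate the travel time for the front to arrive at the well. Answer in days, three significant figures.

79.4 days

q = Ki = 81.0 × 0.011 = 0.8910 m/d
Average linear velocity = 0.8910 / 0.25 = 3.564 m/d
t = L / v = 283 / 3.564 = 79.41 d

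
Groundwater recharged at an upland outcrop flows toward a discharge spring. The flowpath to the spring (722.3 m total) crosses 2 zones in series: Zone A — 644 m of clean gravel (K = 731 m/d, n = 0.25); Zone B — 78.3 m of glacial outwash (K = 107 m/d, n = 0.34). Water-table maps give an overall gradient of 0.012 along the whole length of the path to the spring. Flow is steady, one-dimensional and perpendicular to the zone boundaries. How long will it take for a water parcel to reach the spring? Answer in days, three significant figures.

Continuity: the same q passes through each zone, so ΔH = q·Σ(L_j/K_j) — the zones act as resistances in series.
Σ(L/K) = 644/731 + 78.3/107 = 0.8810 + 0.7318 = 1.613 d
K_eq = L_total / Σ(L/K) = 722.3 / 1.613 = 447.9 m/d
q = K_eq · i = 447.9 × 0.012 = 5.374 m/d (same in every zone)
Zone A: v = q/n = 5.374/0.25 = 21.50 m/d → t_A = 644/21.50 = 29.96 d
Zone B: v = q/n = 5.374/0.34 = 15.81 m/d → t_B = 78.3/15.81 = 4.953 d
Total t = 29.96 + 4.953 = 34.91 d

34.9 days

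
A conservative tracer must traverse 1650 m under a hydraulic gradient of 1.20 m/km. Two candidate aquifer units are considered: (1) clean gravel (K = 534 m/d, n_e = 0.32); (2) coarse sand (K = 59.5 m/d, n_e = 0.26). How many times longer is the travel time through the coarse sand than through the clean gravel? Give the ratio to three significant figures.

Unit 1 (clean gravel): v = 534×0.0012/0.32 = 2.002 m/d, t = 1650/2.002 = 824.0 d
Unit 2 (coarse sand): v = 59.5×0.0012/0.26 = 0.2746 m/d, t = 1650/0.2746 = 6008 d
t(coarse sand) / t(clean gravel) = 6008/824.0 = 7.29

7.29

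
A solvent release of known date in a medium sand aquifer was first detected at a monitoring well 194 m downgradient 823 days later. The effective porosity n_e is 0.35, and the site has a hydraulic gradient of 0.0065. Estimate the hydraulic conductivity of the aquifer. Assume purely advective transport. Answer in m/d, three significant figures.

v = L / t = 194 / 823 = 0.2357 m/d
K = v · n / i = 0.2357 × 0.35 / 0.0065 = 12.7 m/d

12.7 m/d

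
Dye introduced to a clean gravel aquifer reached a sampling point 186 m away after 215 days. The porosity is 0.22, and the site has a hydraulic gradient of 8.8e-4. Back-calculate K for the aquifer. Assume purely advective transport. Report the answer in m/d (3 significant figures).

216 m/d

v = L / t = 186 / 215 = 0.8651 m/d
K = v · n / i = 0.8651 × 0.22 / 8.8e-4 = 216 m/d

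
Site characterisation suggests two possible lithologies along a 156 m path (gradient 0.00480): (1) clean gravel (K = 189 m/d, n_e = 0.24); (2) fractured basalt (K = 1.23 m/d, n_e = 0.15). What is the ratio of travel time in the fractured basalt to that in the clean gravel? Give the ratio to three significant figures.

96.0

Unit 1 (clean gravel): v = 189×0.0048/0.24 = 3.780 m/d, t = 156/3.780 = 41.27 d
Unit 2 (fractured basalt): v = 1.23×0.0048/0.15 = 0.03936 m/d, t = 156/0.03936 = 3963 d
t(fractured basalt) / t(clean gravel) = 3963/41.27 = 96.0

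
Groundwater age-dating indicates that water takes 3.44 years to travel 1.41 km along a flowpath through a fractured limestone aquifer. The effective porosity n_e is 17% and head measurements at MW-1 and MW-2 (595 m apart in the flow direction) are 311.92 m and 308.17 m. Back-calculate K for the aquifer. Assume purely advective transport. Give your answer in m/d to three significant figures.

Hydraulic gradient i = (311.92 − 308.17) / 595 = 3.75 / 595 = 0.006303
t = 3.44 years = 1256 d
L = 1.41 km = 1410 m
v = L / t = 1410 / 1256 = 1.123 m/d
K = v · n / i = 1.123 × 0.17 / 0.006303 = 30.3 m/d

30.3 m/d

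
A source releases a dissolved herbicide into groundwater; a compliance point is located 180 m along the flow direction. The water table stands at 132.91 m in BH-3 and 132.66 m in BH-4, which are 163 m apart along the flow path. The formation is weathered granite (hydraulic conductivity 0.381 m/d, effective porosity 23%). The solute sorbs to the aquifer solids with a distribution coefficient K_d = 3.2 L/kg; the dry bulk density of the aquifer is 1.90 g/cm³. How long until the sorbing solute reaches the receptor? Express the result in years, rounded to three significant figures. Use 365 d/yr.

5330 years

Hydraulic gradient i = (132.91 − 132.66) / 163 = 0.25 / 163 = 0.001534
Specific discharge q = 0.381 × 0.001534 = 5.844e-4 m/d
Seepage velocity v = q / n = 5.844e-4 / 0.23 = 0.002541 m/d
Retardation R = 1 + ρ_b·K_d/n = 1 + 1.90×3.2/0.23 = 27.43
Contaminant velocity v_c = v/R = 0.002541/27.43 = 9.261e-5 m/d
t = L/v_c = 180/9.261e-5 = 1.944e6 d
   = 1.944e6/365 = 5330 yr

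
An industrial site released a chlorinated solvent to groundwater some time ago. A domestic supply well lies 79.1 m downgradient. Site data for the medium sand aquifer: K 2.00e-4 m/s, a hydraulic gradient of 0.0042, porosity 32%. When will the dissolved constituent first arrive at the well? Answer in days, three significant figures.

349 days

K = 2.00e-4 m/s × 86400 s/d = 17.28 m/d
Specific discharge q = 17.28 × 0.0042 = 0.07258 m/d
Seepage velocity v = q / n = 0.07258 / 0.32 = 0.2268 m/d
t = L / v = 79.1 / 0.2268 = 348.8 d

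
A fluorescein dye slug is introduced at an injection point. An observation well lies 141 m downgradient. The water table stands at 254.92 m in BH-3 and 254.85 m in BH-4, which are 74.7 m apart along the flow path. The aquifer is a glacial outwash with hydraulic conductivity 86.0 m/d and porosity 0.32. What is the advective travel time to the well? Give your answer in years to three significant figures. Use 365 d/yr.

Hydraulic gradient i = (254.92 − 254.85) / 74.7 = 0.07 / 74.7 = 9.371e-4
q = Ki = 86.0 × 9.371e-4 = 0.08059 m/d
v = Ki/n = 86.0·9.371e-4/0.32 = 0.2518 m/d
t = L / v = 141 / 0.2518 = 559.9 d
   = 559.9 / 365 = 1.53 yr

1.53 years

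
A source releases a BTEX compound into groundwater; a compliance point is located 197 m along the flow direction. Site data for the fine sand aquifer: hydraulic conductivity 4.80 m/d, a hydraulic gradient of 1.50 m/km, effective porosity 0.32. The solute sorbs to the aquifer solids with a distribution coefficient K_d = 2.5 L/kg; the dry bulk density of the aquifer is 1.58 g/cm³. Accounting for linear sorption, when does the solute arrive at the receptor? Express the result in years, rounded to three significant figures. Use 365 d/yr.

Specific discharge q = 4.80 × 0.0015 = 0.007200 m/d
v = Ki/n = 4.80·0.0015/0.32 = 0.02250 m/d
Retardation R = 1 + ρ_b·K_d/n = 1 + 1.58×2.5/0.32 = 13.34
Contaminant velocity v_c = v/R = 0.02250/13.34 = 0.001686 m/d
t = L/v_c = 197/0.001686 = 116800 d
   = 116800/365 = 320 yr

320 years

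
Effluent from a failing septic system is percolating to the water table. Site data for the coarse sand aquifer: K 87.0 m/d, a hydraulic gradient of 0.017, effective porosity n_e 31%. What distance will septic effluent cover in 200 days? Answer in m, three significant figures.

954 m

q = Ki = 87.0 × 0.017 = 1.479 m/d
Average linear velocity = 1.479 / 0.31 = 4.771 m/d
L = v × T = 4.771 × 200 = 954.2 m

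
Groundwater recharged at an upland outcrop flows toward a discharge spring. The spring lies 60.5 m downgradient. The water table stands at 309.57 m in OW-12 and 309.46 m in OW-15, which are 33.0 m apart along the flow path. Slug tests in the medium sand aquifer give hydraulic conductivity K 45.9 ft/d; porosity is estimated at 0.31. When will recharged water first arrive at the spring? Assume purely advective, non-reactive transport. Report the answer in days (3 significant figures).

402 days

Hydraulic gradient i = (309.57 − 309.46) / 33.0 = 0.11 / 33.0 = 0.003333
K = 45.9 ft/d × 0.3048 = 13.99 m/d
Specific discharge q = 13.99 × 0.003333 = 0.04663 m/d
Average linear velocity = 0.04663 / 0.31 = 0.1504 m/d
t = L / v = 60.5 / 0.1504 = 402.2 d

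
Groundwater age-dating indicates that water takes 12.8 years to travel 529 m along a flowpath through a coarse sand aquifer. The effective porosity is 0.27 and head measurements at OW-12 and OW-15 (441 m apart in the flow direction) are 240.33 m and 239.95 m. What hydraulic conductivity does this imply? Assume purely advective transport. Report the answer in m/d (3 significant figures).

35.5 m/d

Hydraulic gradient i = (240.33 − 239.95) / 441 = 0.38 / 441 = 8.617e-4
t = 12.8 years = 4672 d
v = L / t = 529 / 4672 = 0.1132 m/d
K = v · n / i = 0.1132 × 0.27 / 8.617e-4 = 35.5 m/d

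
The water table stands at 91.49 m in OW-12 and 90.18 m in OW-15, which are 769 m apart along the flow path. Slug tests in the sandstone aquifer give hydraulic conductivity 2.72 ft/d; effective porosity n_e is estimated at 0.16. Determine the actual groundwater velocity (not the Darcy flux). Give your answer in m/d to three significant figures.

Hydraulic gradient i = (91.49 − 90.18) / 769 = 1.31 / 769 = 0.001704
K = 2.72 ft/d × 0.3048 = 0.8291 m/d
Darcy flux q = K·i = 0.8291 × 0.001704 = 0.001412 m/d
v_s = q/n_e = 0.001412/0.16 = 0.008827 m/d

0.00883 m/d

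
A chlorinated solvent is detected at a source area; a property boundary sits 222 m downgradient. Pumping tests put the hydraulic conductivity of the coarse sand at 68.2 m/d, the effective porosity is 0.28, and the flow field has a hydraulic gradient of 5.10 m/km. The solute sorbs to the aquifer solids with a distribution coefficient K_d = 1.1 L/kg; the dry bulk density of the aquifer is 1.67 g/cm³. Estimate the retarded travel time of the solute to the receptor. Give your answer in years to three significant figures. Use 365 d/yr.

Darcy flux q = K·i = 68.2 × 0.0051 = 0.3478 m/d
Average linear velocity = 0.3478 / 0.28 = 1.242 m/d
Retardation R = 1 + ρ_b·K_d/n = 1 + 1.67×1.1/0.28 = 7.561
Contaminant velocity v_c = v/R = 1.242/7.561 = 0.1643 m/d
t = L/v_c = 222/0.1643 = 1351 d
   = 1351/365 = 3.70 yr

3.70 years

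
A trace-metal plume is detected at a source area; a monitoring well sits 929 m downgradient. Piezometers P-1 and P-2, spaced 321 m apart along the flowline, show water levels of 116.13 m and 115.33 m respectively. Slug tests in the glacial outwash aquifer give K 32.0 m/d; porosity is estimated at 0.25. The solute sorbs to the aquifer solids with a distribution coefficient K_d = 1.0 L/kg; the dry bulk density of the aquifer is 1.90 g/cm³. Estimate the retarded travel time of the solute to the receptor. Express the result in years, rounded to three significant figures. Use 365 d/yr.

Hydraulic gradient i = (116.13 − 115.33) / 321 = 0.80 / 321 = 0.002492
q = Ki = 32.0 × 0.002492 = 0.07975 m/d
Average linear velocity = 0.07975 / 0.25 = 0.3190 m/d
Retardation R = 1 + ρ_b·K_d/n = 1 + 1.90×1.0/0.25 = 8.600
Contaminant velocity v_c = v/R = 0.3190/8.600 = 0.03709 m/d
t = L/v_c = 929/0.03709 = 25040 d
   = 25040/365 = 68.6 yr

68.6 years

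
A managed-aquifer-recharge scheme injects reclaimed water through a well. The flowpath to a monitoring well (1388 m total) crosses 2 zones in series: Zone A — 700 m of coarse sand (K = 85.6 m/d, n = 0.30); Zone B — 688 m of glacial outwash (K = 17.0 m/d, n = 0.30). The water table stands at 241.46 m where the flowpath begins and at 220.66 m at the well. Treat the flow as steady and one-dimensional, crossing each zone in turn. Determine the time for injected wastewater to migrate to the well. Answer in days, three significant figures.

Total head drop ΔH = 241.46 − 220.66 = 20.80 m
Continuity: the same q passes through each zone, so ΔH = q·Σ(L_j/K_j) — the zones act as resistances in series.
Σ(L/K) = 700/85.6 + 688/17.0 = 8.178 + 40.47 = 48.65 d
q = ΔH / Σ(L/K) = 20.80 / 48.65 = 0.4276 m/d (same in every zone)
Zone A: v = q/n = 0.4276/0.30 = 1.425 m/d → t_A = 700/1.425 = 491.2 d
Zone B: v = q/n = 0.4276/0.30 = 1.425 m/d → t_B = 688/1.425 = 482.7 d
Total t = 491.2 + 482.7 = 973.9 d

974 days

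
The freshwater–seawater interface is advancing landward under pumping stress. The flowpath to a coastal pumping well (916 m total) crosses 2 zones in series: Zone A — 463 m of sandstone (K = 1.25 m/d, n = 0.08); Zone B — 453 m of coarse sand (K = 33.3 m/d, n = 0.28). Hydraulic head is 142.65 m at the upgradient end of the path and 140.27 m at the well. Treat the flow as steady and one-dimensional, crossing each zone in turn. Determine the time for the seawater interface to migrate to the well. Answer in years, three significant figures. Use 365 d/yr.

72.4 years

Total head drop ΔH = 142.65 − 140.27 = 2.38 m
Continuity: the same q passes through each zone, so ΔH = q·Σ(L_j/K_j) — the zones act as resistances in series.
Σ(L/K) = 463/1.25 + 453/33.3 = 370.4 + 13.60 = 384.0 d
q = ΔH / Σ(L/K) = 2.38 / 384.0 = 0.006198 m/d (same in every zone)
Zone A: v = q/n = 0.006198/0.08 = 0.07747 m/d → t_A = 463/0.07747 = 5976 d
Zone B: v = q/n = 0.006198/0.28 = 0.02214 m/d → t_B = 453/0.02214 = 20470 d
Total t = 5976 + 20470 = 26440 d
   = 26440 / 365 = 72.4 yr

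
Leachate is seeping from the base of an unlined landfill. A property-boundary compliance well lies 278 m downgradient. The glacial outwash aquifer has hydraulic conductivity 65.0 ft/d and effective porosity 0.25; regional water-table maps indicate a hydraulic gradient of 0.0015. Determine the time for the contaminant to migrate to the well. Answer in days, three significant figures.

K = 65.0 ft/d × 0.3048 = 19.81 m/d
Specific discharge q = 19.81 × 0.0015 = 0.02972 m/d
v = Ki/n = 19.81·0.0015/0.25 = 0.1189 m/d
t = L / v = 278 / 0.1189 = 2339 d

2340 days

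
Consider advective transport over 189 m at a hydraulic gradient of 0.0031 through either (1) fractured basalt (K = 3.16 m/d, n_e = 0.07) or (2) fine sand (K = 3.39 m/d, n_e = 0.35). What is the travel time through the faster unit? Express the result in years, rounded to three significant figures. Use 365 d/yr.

Unit 1 (fractured basalt): v = 3.16×0.0031/0.07 = 0.1399 m/d, t = 189/0.1399 = 1351 d
Unit 2 (fine sand): v = 3.39×0.0031/0.35 = 0.03003 m/d, t = 189/0.03003 = 6295 d
Faster: 1351 d / 365 = 3.70 yr

3.70 years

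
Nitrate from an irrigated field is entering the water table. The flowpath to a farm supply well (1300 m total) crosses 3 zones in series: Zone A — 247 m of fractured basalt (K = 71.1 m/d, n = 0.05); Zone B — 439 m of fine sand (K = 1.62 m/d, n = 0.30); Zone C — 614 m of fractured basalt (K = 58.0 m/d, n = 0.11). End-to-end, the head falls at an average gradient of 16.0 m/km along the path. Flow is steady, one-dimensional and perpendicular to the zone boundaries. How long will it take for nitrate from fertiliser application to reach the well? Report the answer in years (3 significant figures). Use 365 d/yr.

Continuity: the same q passes through each zone, so ΔH = q·Σ(L_j/K_j) — the zones act as resistances in series.
Σ(L/K) = 247/71.1 + 439/1.62 + 614/58.0 = 3.474 + 271.0 + 10.59 = 285.0 d
K_eq = L_total / Σ(L/K) = 1300 / 285.0 = 4.561 m/d
q = K_eq · i = 4.561 × 0.016 = 0.07297 m/d (same in every zone)
Zone A: v = q/n = 0.07297/0.05 = 1.459 m/d → t_A = 247/1.459 = 169.2 d
Zone B: v = q/n = 0.07297/0.30 = 0.2432 m/d → t_B = 439/0.2432 = 1805 d
Zone C: v = q/n = 0.07297/0.11 = 0.6634 m/d → t_C = 614/0.6634 = 925.6 d
Total t = 169.2 + 1805 + 925.6 = 2900 d
   = 2900 / 365 = 7.94 yr

7.94 years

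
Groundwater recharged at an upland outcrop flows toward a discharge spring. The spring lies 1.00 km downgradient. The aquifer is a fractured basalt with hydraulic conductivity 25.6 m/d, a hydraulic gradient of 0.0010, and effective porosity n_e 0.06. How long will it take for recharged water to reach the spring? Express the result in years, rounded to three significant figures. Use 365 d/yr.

6.42 years

q = Ki = 25.6 × 0.0010 = 0.02560 m/d
v_s = q/n_e = 0.02560/0.06 = 0.4267 m/d
L = 1.00 km = 1000 m
t = L / v = 1000 / 0.4267 = 2344 d
   = 2344 / 365 = 6.42 yr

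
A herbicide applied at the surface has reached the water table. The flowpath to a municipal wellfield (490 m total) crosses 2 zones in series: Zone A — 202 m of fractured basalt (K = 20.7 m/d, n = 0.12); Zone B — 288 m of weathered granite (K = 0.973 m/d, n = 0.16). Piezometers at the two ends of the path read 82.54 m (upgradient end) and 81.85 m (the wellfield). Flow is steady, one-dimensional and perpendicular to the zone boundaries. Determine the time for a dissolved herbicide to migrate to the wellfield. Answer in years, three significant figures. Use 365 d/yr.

Total head drop ΔH = 82.54 − 81.85 = 0.69 m
Steady 1-D flow in series ⇒ the Darcy flux q is identical in every zone and the zone head losses add (resistances L/K in series).
Σ(L/K) = 202/20.7 + 288/0.973 = 9.758 + 296.0 = 305.8 d
q = ΔH / Σ(L/K) = 0.69 / 305.8 = 0.002257 m/d (same in every zone)
Zone A: v = q/n = 0.002257/0.12 = 0.01881 m/d → t_A = 202/0.01881 = 10740 d
Zone B: v = q/n = 0.002257/0.16 = 0.01410 m/d → t_B = 288/0.01410 = 20420 d
Total t = 10740 + 20420 = 31160 d
   = 31160 / 365 = 85.4 yr

85.4 years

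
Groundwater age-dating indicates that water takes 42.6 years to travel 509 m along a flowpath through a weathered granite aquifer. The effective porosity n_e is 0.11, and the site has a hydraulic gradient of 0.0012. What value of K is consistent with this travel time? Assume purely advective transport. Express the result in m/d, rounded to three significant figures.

3.00 m/d

t = 42.6 years = 15550 d
v = L / t = 509 / 15550 = 0.03274 m/d
K = v · n / i = 0.03274 × 0.11 / 0.0012 = 3.00 m/d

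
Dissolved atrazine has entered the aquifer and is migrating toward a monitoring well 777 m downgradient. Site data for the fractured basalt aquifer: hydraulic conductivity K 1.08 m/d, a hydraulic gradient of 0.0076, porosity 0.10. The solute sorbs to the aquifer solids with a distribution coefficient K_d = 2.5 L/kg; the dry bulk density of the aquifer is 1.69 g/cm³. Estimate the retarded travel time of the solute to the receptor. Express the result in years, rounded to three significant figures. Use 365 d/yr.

Darcy flux q = K·i = 1.08 × 0.0076 = 0.008208 m/d
v = Ki/n = 1.08·0.0076/0.10 = 0.08208 m/d
Retardation R = 1 + ρ_b·K_d/n = 1 + 1.69×2.5/0.10 = 43.25
Contaminant velocity v_c = v/R = 0.08208/43.25 = 0.001898 m/d
t = L/v_c = 777/0.001898 = 409400 d
   = 409400/365 = 1120 yr

1120 years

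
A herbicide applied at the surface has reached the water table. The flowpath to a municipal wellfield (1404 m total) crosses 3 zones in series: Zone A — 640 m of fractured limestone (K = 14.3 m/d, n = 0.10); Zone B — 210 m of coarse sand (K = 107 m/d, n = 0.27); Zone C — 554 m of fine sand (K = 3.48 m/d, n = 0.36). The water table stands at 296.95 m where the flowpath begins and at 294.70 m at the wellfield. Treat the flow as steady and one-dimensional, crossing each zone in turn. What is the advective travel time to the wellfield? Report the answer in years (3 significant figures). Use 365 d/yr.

Total head drop ΔH = 296.95 − 294.70 = 2.25 m
Continuity: the same q passes through each zone, so ΔH = q·Σ(L_j/K_j) — the zones act as resistances in series.
Σ(L/K) = 640/14.3 + 210/107 + 554/3.48 = 44.76 + 1.963 + 159.2 = 205.9 d
q = ΔH / Σ(L/K) = 2.25 / 205.9 = 0.01093 m/d (same in every zone)
Zone A: v = q/n = 0.01093/0.10 = 0.1093 m/d → t_A = 640/0.1093 = 5857 d
Zone B: v = q/n = 0.01093/0.27 = 0.04047 m/d → t_B = 210/0.04047 = 5189 d
Zone C: v = q/n = 0.01093/0.36 = 0.03035 m/d → t_C = 554/0.03035 = 18250 d
Total t = 5857 + 5189 + 18250 = 29300 d
   = 29300 / 365 = 80.3 yr

80.3 years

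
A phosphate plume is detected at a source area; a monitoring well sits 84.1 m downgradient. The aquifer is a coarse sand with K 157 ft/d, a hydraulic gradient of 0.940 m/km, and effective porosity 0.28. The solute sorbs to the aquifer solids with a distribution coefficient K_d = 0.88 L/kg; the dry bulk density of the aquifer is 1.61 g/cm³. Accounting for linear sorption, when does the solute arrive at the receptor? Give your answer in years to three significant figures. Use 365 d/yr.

8.69 years

K = 157 ft/d × 0.3048 = 47.85 m/d
Specific discharge q = 47.85 × 9.4e-4 = 0.04498 m/d
Average linear velocity = 0.04498 / 0.28 = 0.1607 m/d
Retardation R = 1 + ρ_b·K_d/n = 1 + 1.61×0.88/0.28 = 6.060
Contaminant velocity v_c = v/R = 0.1607/6.060 = 0.02651 m/d
t = L/v_c = 84.1/0.02651 = 3172 d
   = 3172/365 = 8.69 yr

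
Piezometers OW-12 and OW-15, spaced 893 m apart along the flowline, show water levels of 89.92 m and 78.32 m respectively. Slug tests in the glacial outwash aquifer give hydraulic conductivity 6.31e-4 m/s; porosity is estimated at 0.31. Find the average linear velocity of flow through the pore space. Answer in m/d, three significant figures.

Hydraulic gradient i = (89.92 − 78.32) / 893 = 11.60 / 893 = 0.01299
K = 6.31e-4 m/s × 86400 s/d = 54.52 m/d
q = Ki = 54.52 × 0.01299 = 0.7082 m/d
Average linear velocity = 0.7082 / 0.31 = 2.284 m/d

2.28 m/d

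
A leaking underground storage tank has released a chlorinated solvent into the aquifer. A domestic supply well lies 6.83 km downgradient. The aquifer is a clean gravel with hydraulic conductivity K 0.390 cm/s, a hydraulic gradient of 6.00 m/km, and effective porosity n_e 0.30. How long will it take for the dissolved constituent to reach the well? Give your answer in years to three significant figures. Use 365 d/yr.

2.78 years

K = 0.390 cm/s × 864 = 337.0 m/d
q = Ki = 337.0 × 0.0060 = 2.022 m/d
v = Ki/n = 337.0·0.0060/0.30 = 6.739 m/d
L = 6.83 km = 6830 m
t = L / v = 6830 / 6.739 = 1013 d
   = 1013 / 365 = 2.78 yr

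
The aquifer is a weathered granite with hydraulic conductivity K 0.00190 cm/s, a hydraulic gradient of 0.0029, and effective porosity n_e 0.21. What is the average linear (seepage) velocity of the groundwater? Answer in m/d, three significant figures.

0.0227 m/d

K = 0.00190 cm/s × 864 = 1.642 m/d
Specific discharge q = 1.642 × 0.0029 = 0.004761 m/d
v_s = q/n_e = 0.004761/0.21 = 0.02267 m/d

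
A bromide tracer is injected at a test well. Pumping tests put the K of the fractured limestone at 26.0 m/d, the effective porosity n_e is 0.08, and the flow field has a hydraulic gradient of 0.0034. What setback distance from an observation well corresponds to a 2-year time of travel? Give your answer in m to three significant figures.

Specific discharge q = 26.0 × 0.0034 = 0.08840 m/d
Average linear velocity = 0.08840 / 0.08 = 1.105 m/d
T = 2 yr × 365 = 730 d
L = v × T = 1.105 × 730 = 806.7 m

807 m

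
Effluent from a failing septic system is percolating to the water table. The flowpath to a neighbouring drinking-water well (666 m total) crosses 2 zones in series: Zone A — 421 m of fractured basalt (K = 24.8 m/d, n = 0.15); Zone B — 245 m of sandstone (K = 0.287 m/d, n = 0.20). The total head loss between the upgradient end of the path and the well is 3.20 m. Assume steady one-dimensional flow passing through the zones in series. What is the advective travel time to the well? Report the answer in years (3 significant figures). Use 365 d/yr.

Steady 1-D flow in series ⇒ the Darcy flux q is identical in every zone and the zone head losses add (resistances L/K in series).
Σ(L/K) = 421/24.8 + 245/0.287 = 16.98 + 853.7 = 870.6 d
q = ΔH / Σ(L/K) = 3.20 / 870.6 = 0.003675 m/d (same in every zone)
Zone A: v = q/n = 0.003675/0.15 = 0.02450 m/d → t_A = 421/0.02450 = 17180 d
Zone B: v = q/n = 0.003675/0.20 = 0.01838 m/d → t_B = 245/0.01838 = 13330 d
Total t = 17180 + 13330 = 30510 d
   = 30510 / 365 = 83.6 yr

83.6 years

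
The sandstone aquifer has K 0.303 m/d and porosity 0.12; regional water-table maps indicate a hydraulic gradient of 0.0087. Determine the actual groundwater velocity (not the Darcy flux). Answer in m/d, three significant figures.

Specific discharge q = 0.303 × 0.0087 = 0.002636 m/d
Average linear velocity = 0.002636 / 0.12 = 0.02197 m/d

0.0220 m/d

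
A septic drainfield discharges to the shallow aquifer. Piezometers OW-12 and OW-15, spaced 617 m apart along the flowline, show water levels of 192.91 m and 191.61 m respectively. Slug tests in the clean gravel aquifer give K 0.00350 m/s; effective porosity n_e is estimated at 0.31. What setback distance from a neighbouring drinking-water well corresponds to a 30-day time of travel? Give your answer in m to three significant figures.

61.7 m

Hydraulic gradient i = (192.91 − 191.61) / 617 = 1.30 / 617 = 0.002107
K = 0.00350 m/s × 86400 s/d = 302.4 m/d
Darcy flux q = K·i = 302.4 × 0.002107 = 0.6371 m/d
v_s = q/n_e = 0.6371/0.31 = 2.055 m/d
L = v × T = 2.055 × 30 = 61.66 m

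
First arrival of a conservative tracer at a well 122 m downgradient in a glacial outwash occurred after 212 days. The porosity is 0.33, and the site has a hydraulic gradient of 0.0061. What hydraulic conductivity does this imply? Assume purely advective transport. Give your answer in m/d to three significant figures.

v = L / t = 122 / 212 = 0.5755 m/d
K = v · n / i = 0.5755 × 0.33 / 0.0061 = 31.1 m/d

31.1 m/d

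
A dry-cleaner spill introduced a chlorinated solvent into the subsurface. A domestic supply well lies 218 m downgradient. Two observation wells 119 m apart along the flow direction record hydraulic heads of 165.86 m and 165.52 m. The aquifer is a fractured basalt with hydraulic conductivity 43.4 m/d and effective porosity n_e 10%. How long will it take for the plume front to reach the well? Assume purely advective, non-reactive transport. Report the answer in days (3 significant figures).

Hydraulic gradient i = (165.86 − 165.52) / 119 = 0.34 / 119 = 0.002857
q = Ki = 43.4 × 0.002857 = 0.1240 m/d
Seepage velocity v = q / n = 0.1240 / 0.10 = 1.240 m/d
t = L / v = 218 / 1.240 = 175.8 d

176 days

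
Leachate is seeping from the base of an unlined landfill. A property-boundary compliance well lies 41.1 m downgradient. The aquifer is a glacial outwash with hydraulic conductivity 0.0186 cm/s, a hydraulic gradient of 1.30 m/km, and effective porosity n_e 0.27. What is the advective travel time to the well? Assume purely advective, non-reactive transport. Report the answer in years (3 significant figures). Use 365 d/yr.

K = 0.0186 cm/s × 864 = 16.07 m/d
Specific discharge q = 16.07 × 0.0013 = 0.02089 m/d
v_s = q/n_e = 0.02089/0.27 = 0.07738 m/d
t = L / v = 41.1 / 0.07738 = 531.2 d
   = 531.2 / 365 = 1.46 yr

1.46 years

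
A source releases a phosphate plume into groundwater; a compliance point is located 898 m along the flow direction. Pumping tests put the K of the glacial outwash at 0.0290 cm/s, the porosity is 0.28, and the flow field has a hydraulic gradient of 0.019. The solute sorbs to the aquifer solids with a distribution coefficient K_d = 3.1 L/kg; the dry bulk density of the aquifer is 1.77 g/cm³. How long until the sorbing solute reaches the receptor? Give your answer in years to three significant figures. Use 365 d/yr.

K = 0.0290 cm/s × 864 = 25.06 m/d
Darcy flux q = K·i = 25.06 × 0.019 = 0.4761 m/d
v_s = q/n_e = 0.4761/0.28 = 1.700 m/d
Retardation R = 1 + ρ_b·K_d/n = 1 + 1.77×3.1/0.28 = 20.60
Contaminant velocity v_c = v/R = 1.700/20.60 = 0.08255 m/d
t = L/v_c = 898/0.08255 = 10880 d
   = 10880/365 = 29.8 yr

29.8 years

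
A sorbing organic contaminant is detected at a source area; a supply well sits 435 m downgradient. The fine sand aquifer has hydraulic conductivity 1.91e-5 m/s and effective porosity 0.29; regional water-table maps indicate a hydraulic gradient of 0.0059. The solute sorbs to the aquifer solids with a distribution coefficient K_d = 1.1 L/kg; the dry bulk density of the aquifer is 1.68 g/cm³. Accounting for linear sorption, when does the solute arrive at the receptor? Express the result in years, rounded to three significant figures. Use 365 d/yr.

262 years

K = 1.91e-5 m/s × 86400 s/d = 1.650 m/d
q = Ki = 1.650 × 0.0059 = 0.009736 m/d
v_s = q/n_e = 0.009736/0.29 = 0.03357 m/d
Retardation R = 1 + ρ_b·K_d/n = 1 + 1.68×1.1/0.29 = 7.372
Contaminant velocity v_c = v/R = 0.03357/7.372 = 0.004554 m/d
t = L/v_c = 435/0.004554 = 95520 d
   = 95520/365 = 262 yr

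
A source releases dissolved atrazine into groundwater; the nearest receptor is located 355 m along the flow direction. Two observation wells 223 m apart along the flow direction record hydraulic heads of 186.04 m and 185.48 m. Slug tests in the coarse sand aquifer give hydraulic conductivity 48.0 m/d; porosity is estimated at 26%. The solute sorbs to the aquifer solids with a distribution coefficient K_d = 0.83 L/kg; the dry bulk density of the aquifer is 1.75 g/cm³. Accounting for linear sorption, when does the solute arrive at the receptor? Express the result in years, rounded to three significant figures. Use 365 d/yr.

13.8 years

Hydraulic gradient i = (186.04 − 185.48) / 223 = 0.56 / 223 = 0.002511
Darcy flux q = K·i = 48.0 × 0.002511 = 0.1205 m/d
Average linear velocity = 0.1205 / 0.26 = 0.4636 m/d
Retardation R = 1 + ρ_b·K_d/n = 1 + 1.75×0.83/0.26 = 6.587
Contaminant velocity v_c = v/R = 0.4636/6.587 = 0.07039 m/d
t = L/v_c = 355/0.07039 = 5044 d
   = 5044/365 = 13.8 yr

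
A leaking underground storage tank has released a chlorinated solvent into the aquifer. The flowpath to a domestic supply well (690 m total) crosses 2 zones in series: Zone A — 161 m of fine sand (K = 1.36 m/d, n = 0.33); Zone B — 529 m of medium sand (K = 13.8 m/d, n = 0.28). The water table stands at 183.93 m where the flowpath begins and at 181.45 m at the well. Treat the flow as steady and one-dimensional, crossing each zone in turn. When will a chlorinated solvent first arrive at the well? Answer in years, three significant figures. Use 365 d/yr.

34.8 years

Total head drop ΔH = 183.93 − 181.45 = 2.48 m
Continuity: the same q passes through each zone, so ΔH = q·Σ(L_j/K_j) — the zones act as resistances in series.
Σ(L/K) = 161/1.36 + 529/13.8 = 118.4 + 38.33 = 156.7 d
q = ΔH / Σ(L/K) = 2.48 / 156.7 = 0.01582 m/d (same in every zone)
Zone A: v = q/n = 0.01582/0.33 = 0.04795 m/d → t_A = 161/0.04795 = 3357 d
Zone B: v = q/n = 0.01582/0.28 = 0.05652 m/d → t_B = 529/0.05652 = 9360 d
Total t = 3357 + 9360 = 12720 d
   = 12720 / 365 = 34.8 yr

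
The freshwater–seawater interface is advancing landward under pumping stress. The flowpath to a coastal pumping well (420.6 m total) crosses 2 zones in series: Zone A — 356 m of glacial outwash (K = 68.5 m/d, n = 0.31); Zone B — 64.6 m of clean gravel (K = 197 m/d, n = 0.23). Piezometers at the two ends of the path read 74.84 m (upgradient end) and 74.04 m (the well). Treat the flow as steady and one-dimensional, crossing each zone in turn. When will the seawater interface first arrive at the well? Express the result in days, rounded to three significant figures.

Total head drop ΔH = 74.84 − 74.04 = 0.80 m
Continuity: the same q passes through each zone, so ΔH = q·Σ(L_j/K_j) — the zones act as resistances in series.
Σ(L/K) = 356/68.5 + 64.6/197 = 5.197 + 0.3279 = 5.525 d
q = ΔH / Σ(L/K) = 0.80 / 5.525 = 0.1448 m/d (same in every zone)
Zone A: v = q/n = 0.1448/0.31 = 0.4671 m/d → t_A = 356/0.4671 = 762.2 d
Zone B: v = q/n = 0.1448/0.23 = 0.6295 m/d → t_B = 64.6/0.6295 = 102.6 d
Total t = 762.2 + 102.6 = 864.8 d

865 days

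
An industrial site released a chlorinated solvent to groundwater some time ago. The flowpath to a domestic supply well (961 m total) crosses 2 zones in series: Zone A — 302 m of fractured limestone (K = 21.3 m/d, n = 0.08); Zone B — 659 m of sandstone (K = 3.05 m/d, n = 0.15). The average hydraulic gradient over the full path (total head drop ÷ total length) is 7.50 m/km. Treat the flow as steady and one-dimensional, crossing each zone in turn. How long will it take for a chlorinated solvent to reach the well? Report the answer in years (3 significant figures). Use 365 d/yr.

10.8 years

For zones in series the flux q is common to all zones; the equivalent conductivity is the harmonic (thickness-weighted) mean, K_eq = L_total / Σ(L_j/K_j).
Σ(L/K) = 302/21.3 + 659/3.05 = 14.18 + 216.1 = 230.2 d
K_eq = L_total / Σ(L/K) = 961 / 230.2 = 4.174 m/d
q = K_eq · i = 4.174 × 0.0075 = 0.03130 m/d (same in every zone)
Zone A: v = q/n = 0.03130/0.08 = 0.3913 m/d → t_A = 302/0.3913 = 771.8 d
Zone B: v = q/n = 0.03130/0.15 = 0.2087 m/d → t_B = 659/0.2087 = 3158 d
Total t = 771.8 + 3158 = 3930 d
   = 3930 / 365 = 10.8 yr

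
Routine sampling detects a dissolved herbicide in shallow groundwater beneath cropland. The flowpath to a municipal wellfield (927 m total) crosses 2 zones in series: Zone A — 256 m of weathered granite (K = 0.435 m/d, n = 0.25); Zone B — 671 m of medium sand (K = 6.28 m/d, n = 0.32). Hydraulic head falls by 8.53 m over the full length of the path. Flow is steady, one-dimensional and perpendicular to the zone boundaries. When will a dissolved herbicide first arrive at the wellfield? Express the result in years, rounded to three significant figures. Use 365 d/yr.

62.2 years

Continuity: the same q passes through each zone, so ΔH = q·Σ(L_j/K_j) — the zones act as resistances in series.
Σ(L/K) = 256/0.435 + 671/6.28 = 588.5 + 106.8 = 695.4 d
q = ΔH / Σ(L/K) = 8.53 / 695.4 = 0.01227 m/d (same in every zone)
Zone A: v = q/n = 0.01227/0.25 = 0.04907 m/d → t_A = 256/0.04907 = 5217 d
Zone B: v = q/n = 0.01227/0.32 = 0.03833 m/d → t_B = 671/0.03833 = 17500 d
Total t = 5217 + 17500 = 22720 d
   = 22720 / 365 = 62.2 yr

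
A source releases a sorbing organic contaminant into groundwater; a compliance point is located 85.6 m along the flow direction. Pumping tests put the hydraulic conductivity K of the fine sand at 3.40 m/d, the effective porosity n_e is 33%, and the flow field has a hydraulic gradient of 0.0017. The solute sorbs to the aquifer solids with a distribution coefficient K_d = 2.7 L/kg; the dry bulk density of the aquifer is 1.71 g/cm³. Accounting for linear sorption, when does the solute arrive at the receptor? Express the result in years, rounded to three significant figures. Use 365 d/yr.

201 years

Specific discharge q = 3.40 × 0.0017 = 0.005780 m/d
v = Ki/n = 3.40·0.0017/0.33 = 0.01752 m/d
Retardation R = 1 + ρ_b·K_d/n = 1 + 1.71×2.7/0.33 = 14.99
Contaminant velocity v_c = v/R = 0.01752/14.99 = 0.001168 m/d
t = L/v_c = 85.6/0.001168 = 73260 d
   = 73260/365 = 201 yr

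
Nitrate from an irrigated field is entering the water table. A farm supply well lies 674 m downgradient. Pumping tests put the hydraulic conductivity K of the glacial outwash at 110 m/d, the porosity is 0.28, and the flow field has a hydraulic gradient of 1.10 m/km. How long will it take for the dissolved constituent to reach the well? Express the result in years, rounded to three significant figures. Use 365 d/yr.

4.27 years

q = Ki = 110 × 0.0011 = 0.1210 m/d
v = Ki/n = 110·0.0011/0.28 = 0.4321 m/d
t = L / v = 674 / 0.4321 = 1560 d
   = 1560 / 365 = 4.27 yr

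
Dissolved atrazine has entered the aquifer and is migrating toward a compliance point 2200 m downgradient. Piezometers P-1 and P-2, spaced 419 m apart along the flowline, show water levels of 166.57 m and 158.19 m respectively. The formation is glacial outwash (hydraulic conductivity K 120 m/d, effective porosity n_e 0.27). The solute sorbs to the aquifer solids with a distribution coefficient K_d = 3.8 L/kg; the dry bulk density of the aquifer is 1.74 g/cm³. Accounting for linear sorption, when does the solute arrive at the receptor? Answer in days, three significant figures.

Hydraulic gradient i = (166.57 − 158.19) / 419 = 8.38 / 419 = 0.02000
q = Ki = 120 × 0.02000 = 2.400 m/d
Seepage velocity v = q / n = 2.400 / 0.27 = 8.889 m/d
Retardation R = 1 + ρ_b·K_d/n = 1 + 1.74×3.8/0.27 = 25.49
Contaminant velocity v_c = v/R = 8.889/25.49 = 0.3487 m/d
t = L/v_c = 2200/0.3487 = 6309 d

6310 days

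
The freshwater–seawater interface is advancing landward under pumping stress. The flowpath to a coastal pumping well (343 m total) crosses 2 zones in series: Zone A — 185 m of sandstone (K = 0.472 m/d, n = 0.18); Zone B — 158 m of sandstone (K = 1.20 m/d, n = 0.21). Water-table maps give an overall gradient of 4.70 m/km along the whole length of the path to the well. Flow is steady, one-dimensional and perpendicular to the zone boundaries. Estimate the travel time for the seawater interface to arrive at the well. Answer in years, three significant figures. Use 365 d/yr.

Continuity: the same q passes through each zone, so ΔH = q·Σ(L_j/K_j) — the zones act as resistances in series.
Σ(L/K) = 185/0.472 + 158/1.20 = 391.9 + 131.7 = 523.6 d
K_eq = L_total / Σ(L/K) = 343 / 523.6 = 0.6551 m/d
q = K_eq · i = 0.6551 × 0.0047 = 0.003079 m/d (same in every zone)
Zone A: v = q/n = 0.003079/0.18 = 0.01710 m/d → t_A = 185/0.01710 = 10820 d
Zone B: v = q/n = 0.003079/0.21 = 0.01466 m/d → t_B = 158/0.01466 = 10780 d
Total t = 10820 + 10780 = 21590 d
   = 21590 / 365 = 59.2 yr

59.2 years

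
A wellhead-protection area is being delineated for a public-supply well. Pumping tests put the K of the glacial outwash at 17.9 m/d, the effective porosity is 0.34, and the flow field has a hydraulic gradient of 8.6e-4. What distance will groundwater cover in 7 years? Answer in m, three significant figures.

Darcy flux q = K·i = 17.9 × 8.6e-4 = 0.01539 m/d
Average linear velocity = 0.01539 / 0.34 = 0.04528 m/d
T = 7 yr × 365 = 2555 d
L = v × T = 0.04528 × 2555 = 115.7 m

116 m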